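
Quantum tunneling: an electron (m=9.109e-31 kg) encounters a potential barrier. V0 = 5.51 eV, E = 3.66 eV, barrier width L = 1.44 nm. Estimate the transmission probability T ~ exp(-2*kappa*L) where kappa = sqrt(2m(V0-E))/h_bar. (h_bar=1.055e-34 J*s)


V0 - E = 1.85 eV = 2.9637e-19 J
kappa = sqrt(2 * m * (V0-E)) / h_bar
= sqrt(2 * 9.109e-31 * 2.9637e-19) / 1.055e-34
= 6.9649e+09 /m
2*kappa*L = 2 * 6.9649e+09 * 1.44e-9
= 20.0589
T = exp(-20.0589) = 1.943223e-09

1.943223e-09


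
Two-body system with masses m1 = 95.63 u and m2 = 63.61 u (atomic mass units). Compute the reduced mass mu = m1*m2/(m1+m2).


mu = m1 * m2 / (m1 + m2)
= 95.63 * 63.61 / (95.63 + 63.61)
= 6083.0243 / 159.24
= 38.2004 u

38.2004


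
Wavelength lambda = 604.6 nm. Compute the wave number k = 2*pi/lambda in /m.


k = 2 * pi / lambda
= 6.2832 / (604.6e-9)
= 6.2832 / 6.0460e-07
= 1.0392e+07 /m

1.0392e+07


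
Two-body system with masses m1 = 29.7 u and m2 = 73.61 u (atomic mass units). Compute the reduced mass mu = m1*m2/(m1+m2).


mu = m1 * m2 / (m1 + m2)
= 29.7 * 73.61 / (29.7 + 73.61)
= 2186.217 / 103.31
= 21.1617 u

21.1617


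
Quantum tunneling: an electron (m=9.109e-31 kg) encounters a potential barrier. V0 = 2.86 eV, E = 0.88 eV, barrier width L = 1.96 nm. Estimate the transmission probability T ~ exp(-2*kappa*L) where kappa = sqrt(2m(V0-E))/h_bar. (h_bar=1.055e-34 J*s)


V0 - E = 1.98 eV = 3.1720e-19 J
kappa = sqrt(2 * m * (V0-E)) / h_bar
= sqrt(2 * 9.109e-31 * 3.1720e-19) / 1.055e-34
= 7.2055e+09 /m
2*kappa*L = 2 * 7.2055e+09 * 1.96e-9
= 28.2454
T = exp(-28.2454) = 5.409741e-13

5.409741e-13


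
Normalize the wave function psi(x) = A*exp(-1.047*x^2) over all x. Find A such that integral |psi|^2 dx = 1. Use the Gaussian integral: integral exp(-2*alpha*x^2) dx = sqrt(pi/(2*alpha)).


integral |psi|^2 dx = A^2 * sqrt(pi/(2*alpha)) = 1
A^2 = sqrt(2*alpha/pi)
= sqrt(2 * 1.047 / pi)
= 0.81642
A = sqrt(0.81642)
= 0.9036

0.9036


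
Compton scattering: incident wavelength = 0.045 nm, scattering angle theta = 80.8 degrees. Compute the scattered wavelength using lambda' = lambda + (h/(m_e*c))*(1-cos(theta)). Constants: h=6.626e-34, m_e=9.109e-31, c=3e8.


Compton wavelength: h/(m_e*c) = 2.4247e-12 m
d_lambda = 2.4247e-12 * (1 - cos(80.8 deg))
= 2.4247e-12 * 0.840119
= 2.0370e-12 m = 0.002037 nm
lambda' = 0.045 + 0.002037
= 0.047037 nm

0.047037


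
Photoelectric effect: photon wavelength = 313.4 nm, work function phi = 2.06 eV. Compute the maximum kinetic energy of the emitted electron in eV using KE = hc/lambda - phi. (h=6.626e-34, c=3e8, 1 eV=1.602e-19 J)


E_photon = hc / lambda
= (6.626e-34)(3e8) / (313.4e-9)
= 6.3427e-19 J
= 3.9592 eV
KE = E_photon - phi
= 3.9592 - 2.06
= 1.8992 eV

1.8992


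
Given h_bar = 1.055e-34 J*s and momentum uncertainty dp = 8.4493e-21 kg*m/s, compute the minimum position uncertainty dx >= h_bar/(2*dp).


dx = h_bar / (2 * dp)
= 1.055e-34 / (2 * 8.4493e-21)
= 1.055e-34 / 1.6899e-20
= 6.2431e-15 m

6.2431e-15


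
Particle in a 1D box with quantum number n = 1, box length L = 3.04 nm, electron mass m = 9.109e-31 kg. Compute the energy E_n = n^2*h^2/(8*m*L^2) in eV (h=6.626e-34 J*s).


E = n^2 * h^2 / (8 * m * L^2)
= 1^2 * (6.626e-34)^2 / (8 * 9.109e-31 * (3.04e-9)^2)
= 1 * 4.3904e-67 / (8 * 9.109e-31 * 9.2416e-18)
= 6.5192e-21 J
= 0.0407 eV

0.0407


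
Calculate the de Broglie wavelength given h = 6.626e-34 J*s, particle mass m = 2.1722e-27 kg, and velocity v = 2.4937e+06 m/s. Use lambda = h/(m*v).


lambda = h / (m * v)
= 6.626e-34 / (2.1722e-27 * 2.4937e+06)
= 6.626e-34 / 5.4168e-21
= 1.2232e-13 m

1.2232e-13


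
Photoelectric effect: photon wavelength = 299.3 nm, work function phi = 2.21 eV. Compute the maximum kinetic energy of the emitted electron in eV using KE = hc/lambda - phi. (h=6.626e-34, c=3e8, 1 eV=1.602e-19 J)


E_photon = hc / lambda
= (6.626e-34)(3e8) / (299.3e-9)
= 6.6415e-19 J
= 4.1458 eV
KE = E_photon - phi
= 4.1458 - 2.21
= 1.9358 eV

1.9358


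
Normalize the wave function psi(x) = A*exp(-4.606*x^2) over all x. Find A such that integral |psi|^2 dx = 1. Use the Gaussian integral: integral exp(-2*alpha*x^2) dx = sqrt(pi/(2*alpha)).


integral |psi|^2 dx = A^2 * sqrt(pi/(2*alpha)) = 1
A^2 = sqrt(2*alpha/pi)
= sqrt(2 * 4.606 / pi)
= 1.712387
A = sqrt(1.712387)
= 1.3086

1.3086


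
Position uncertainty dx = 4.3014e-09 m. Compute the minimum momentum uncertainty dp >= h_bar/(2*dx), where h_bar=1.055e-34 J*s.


dp = h_bar / (2 * dx)
= 1.055e-34 / (2 * 4.3014e-09)
= 1.055e-34 / 8.6028e-09
= 1.2263e-26 kg*m/s

1.2263e-26


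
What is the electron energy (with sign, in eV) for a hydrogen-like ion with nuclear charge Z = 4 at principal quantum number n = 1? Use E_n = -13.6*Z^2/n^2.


E_n = -13.6 * Z^2 / n^2
= -13.6 * 4^2 / 1^2
= -13.6 * 16 / 1
= -217.6 eV

-217.6


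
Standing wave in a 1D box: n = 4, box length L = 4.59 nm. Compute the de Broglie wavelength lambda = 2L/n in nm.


lambda = 2L / n
= 2 * 4.59 / 4
= 9.18 / 4
= 2.295 nm

2.295


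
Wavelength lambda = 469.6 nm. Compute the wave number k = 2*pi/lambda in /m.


k = 2 * pi / lambda
= 6.2832 / (469.6e-9)
= 6.2832 / 4.6960e-07
= 1.3380e+07 /m

1.3380e+07


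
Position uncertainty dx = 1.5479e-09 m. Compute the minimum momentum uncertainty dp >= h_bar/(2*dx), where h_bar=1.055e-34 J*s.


dp = h_bar / (2 * dx)
= 1.055e-34 / (2 * 1.5479e-09)
= 1.055e-34 / 3.0958e-09
= 3.4078e-26 kg*m/s

3.4078e-26


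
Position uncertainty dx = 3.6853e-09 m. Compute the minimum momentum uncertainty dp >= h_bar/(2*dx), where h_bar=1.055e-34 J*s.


dp = h_bar / (2 * dx)
= 1.055e-34 / (2 * 3.6853e-09)
= 1.055e-34 / 7.3706e-09
= 1.4314e-26 kg*m/s

1.4314e-26


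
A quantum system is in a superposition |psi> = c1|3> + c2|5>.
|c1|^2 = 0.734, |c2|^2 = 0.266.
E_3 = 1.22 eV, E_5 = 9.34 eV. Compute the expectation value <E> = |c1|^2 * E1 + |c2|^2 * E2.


<E> = |c1|^2 * E1 + |c2|^2 * E2
= 0.734 * 1.22 + 0.266 * 9.34
= 0.8955 + 2.4844
= 3.3799 eV

3.3799


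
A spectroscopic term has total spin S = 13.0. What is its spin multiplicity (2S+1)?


Spin multiplicity = 2S + 1
= 2 * 13.0 + 1
= 26.0 + 1
= 27

27


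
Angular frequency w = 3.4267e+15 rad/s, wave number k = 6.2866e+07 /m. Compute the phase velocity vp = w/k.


vp = w / k
= 3.4267e+15 / 6.2866e+07
= 5.4508e+07 m/s

5.4508e+07


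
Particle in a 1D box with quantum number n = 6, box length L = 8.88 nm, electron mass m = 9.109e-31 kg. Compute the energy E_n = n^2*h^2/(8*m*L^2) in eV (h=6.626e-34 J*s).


E = n^2 * h^2 / (8 * m * L^2)
= 6^2 * (6.626e-34)^2 / (8 * 9.109e-31 * (8.88e-9)^2)
= 36 * 4.3904e-67 / (8 * 9.109e-31 * 7.8854e-17)
= 2.7505e-20 J
= 0.1717 eV

0.1717


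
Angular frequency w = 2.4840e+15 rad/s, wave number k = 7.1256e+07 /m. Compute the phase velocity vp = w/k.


vp = w / k
= 2.4840e+15 / 7.1256e+07
= 3.4860e+07 m/s

3.4860e+07


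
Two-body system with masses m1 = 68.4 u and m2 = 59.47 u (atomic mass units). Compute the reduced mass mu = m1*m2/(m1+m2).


mu = m1 * m2 / (m1 + m2)
= 68.4 * 59.47 / (68.4 + 59.47)
= 4067.748 / 127.87
= 31.8116 u

31.8116


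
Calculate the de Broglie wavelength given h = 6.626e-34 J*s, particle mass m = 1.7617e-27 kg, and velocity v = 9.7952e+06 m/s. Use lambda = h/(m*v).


lambda = h / (m * v)
= 6.626e-34 / (1.7617e-27 * 9.7952e+06)
= 6.626e-34 / 1.7256e-20
= 3.8398e-14 m

3.8398e-14


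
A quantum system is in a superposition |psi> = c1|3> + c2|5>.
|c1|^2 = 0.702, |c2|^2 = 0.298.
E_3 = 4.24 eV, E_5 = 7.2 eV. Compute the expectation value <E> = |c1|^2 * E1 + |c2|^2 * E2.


<E> = |c1|^2 * E1 + |c2|^2 * E2
= 0.702 * 4.24 + 0.298 * 7.2
= 2.9765 + 2.1456
= 5.1221 eV

5.1221


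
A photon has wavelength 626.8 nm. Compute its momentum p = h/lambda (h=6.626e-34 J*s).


p = h / lambda
= 6.626e-34 / (626.8e-9)
= 6.626e-34 / 6.2680e-07
= 1.0571e-27 kg*m/s

1.0571e-27


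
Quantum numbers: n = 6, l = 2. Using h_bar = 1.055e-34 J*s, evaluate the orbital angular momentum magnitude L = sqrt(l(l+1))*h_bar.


L = sqrt(l*(l+1)) * h_bar
= sqrt(2 * 3) * 1.055e-34
= sqrt(6) * 1.055e-34
= 2.4495 * 1.055e-34
= 2.5842e-34 J*s

2.5842e-34


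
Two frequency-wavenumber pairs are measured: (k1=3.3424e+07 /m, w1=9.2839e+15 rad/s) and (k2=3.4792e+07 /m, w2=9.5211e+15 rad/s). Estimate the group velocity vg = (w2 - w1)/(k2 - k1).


vg = (w2 - w1) / (k2 - k1)
= (9.5211e+15 - 9.2839e+15) / (3.4792e+07 - 3.3424e+07)
= 2.3720e+14 / 1.3680e+06
= 1.7339e+08 m/s

1.7339e+08


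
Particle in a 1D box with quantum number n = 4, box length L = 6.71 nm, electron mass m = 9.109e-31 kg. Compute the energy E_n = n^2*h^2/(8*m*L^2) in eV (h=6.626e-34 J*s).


E = n^2 * h^2 / (8 * m * L^2)
= 4^2 * (6.626e-34)^2 / (8 * 9.109e-31 * (6.71e-9)^2)
= 16 * 4.3904e-67 / (8 * 9.109e-31 * 4.5024e-17)
= 2.1410e-20 J
= 0.1336 eV

0.1336


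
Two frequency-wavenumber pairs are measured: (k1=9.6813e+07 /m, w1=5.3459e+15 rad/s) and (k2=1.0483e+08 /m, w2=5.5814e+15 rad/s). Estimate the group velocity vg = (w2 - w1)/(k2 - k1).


vg = (w2 - w1) / (k2 - k1)
= (5.5814e+15 - 5.3459e+15) / (1.0483e+08 - 9.6813e+07)
= 2.3550e+14 / 8.0170e+06
= 2.9375e+07 m/s

2.9375e+07


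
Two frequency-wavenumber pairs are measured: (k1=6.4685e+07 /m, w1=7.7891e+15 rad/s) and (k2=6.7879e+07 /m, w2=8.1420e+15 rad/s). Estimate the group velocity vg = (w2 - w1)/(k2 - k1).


vg = (w2 - w1) / (k2 - k1)
= (8.1420e+15 - 7.7891e+15) / (6.7879e+07 - 6.4685e+07)
= 3.5290e+14 / 3.1940e+06
= 1.1049e+08 m/s

1.1049e+08


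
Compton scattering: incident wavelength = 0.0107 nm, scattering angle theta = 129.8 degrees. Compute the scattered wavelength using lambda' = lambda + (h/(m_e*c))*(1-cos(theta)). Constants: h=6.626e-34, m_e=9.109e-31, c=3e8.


Compton wavelength: h/(m_e*c) = 2.4247e-12 m
d_lambda = 2.4247e-12 * (1 - cos(129.8 deg))
= 2.4247e-12 * 1.64011
= 3.9768e-12 m = 0.003977 nm
lambda' = 0.0107 + 0.003977
= 0.014677 nm

0.014677


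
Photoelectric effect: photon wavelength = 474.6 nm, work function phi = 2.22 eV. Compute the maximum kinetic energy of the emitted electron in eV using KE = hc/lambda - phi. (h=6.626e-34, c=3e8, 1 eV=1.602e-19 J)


E_photon = hc / lambda
= (6.626e-34)(3e8) / (474.6e-9)
= 4.1884e-19 J
= 2.6145 eV
KE = E_photon - phi
= 2.6145 - 2.22
= 0.3945 eV

0.3945


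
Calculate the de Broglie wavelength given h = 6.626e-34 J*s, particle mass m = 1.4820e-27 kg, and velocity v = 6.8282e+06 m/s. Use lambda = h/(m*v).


lambda = h / (m * v)
= 6.626e-34 / (1.4820e-27 * 6.8282e+06)
= 6.626e-34 / 1.0119e-20
= 6.5478e-14 m

6.5478e-14


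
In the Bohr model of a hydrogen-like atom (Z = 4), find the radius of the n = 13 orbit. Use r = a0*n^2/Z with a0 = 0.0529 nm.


r = a0 * n^2 / Z
= 0.0529 * 13^2 / 4
= 0.0529 * 169 / 4
= 2.235 nm

2.235


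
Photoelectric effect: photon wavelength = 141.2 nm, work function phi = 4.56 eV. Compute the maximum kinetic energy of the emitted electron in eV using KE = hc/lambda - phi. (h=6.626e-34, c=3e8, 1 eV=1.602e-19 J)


E_photon = hc / lambda
= (6.626e-34)(3e8) / (141.2e-9)
= 1.4078e-18 J
= 8.7877 eV
KE = E_photon - phi
= 8.7877 - 4.56
= 4.2277 eV

4.2277


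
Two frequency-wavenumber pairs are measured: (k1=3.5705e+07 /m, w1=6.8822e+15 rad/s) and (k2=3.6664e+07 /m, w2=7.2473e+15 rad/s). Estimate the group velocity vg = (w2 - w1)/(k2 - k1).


vg = (w2 - w1) / (k2 - k1)
= (7.2473e+15 - 6.8822e+15) / (3.6664e+07 - 3.5705e+07)
= 3.6510e+14 / 9.5900e+05
= 3.8071e+08 m/s

3.8071e+08


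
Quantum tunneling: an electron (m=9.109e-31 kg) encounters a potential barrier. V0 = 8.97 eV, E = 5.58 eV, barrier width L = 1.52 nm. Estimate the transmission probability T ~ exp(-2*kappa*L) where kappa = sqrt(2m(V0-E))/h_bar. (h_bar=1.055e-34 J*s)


V0 - E = 3.39 eV = 5.4308e-19 J
kappa = sqrt(2 * m * (V0-E)) / h_bar
= sqrt(2 * 9.109e-31 * 5.4308e-19) / 1.055e-34
= 9.4282e+09 /m
2*kappa*L = 2 * 9.4282e+09 * 1.52e-9
= 28.6617
T = exp(-28.6617) = 3.567498e-13

3.567498e-13


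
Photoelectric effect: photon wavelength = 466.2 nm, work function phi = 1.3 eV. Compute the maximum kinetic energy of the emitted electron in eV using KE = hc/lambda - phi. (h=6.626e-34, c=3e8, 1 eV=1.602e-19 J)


E_photon = hc / lambda
= (6.626e-34)(3e8) / (466.2e-9)
= 4.2638e-19 J
= 2.6616 eV
KE = E_photon - phi
= 2.6616 - 1.3
= 1.3616 eV

1.3616


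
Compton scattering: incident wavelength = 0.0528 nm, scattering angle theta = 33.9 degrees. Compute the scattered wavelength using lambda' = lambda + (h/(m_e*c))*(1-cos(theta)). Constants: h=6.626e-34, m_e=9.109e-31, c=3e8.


Compton wavelength: h/(m_e*c) = 2.4247e-12 m
d_lambda = 2.4247e-12 * (1 - cos(33.9 deg))
= 2.4247e-12 * 0.169988
= 4.1217e-13 m = 0.000412 nm
lambda' = 0.0528 + 0.000412
= 0.053212 nm

0.053212


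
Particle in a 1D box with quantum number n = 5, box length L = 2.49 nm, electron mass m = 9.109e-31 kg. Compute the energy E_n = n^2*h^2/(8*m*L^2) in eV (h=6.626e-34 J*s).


E = n^2 * h^2 / (8 * m * L^2)
= 5^2 * (6.626e-34)^2 / (8 * 9.109e-31 * (2.49e-9)^2)
= 25 * 4.3904e-67 / (8 * 9.109e-31 * 6.2001e-18)
= 2.4293e-19 J
= 1.5164 eV

1.5164


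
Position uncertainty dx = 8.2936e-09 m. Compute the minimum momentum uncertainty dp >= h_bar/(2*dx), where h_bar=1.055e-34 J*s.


dp = h_bar / (2 * dx)
= 1.055e-34 / (2 * 8.2936e-09)
= 1.055e-34 / 1.6587e-08
= 6.3603e-27 kg*m/s

6.3603e-27


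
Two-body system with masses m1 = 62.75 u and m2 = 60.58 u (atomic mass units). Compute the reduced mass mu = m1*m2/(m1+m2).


mu = m1 * m2 / (m1 + m2)
= 62.75 * 60.58 / (62.75 + 60.58)
= 3801.395 / 123.33
= 30.823 u

30.823


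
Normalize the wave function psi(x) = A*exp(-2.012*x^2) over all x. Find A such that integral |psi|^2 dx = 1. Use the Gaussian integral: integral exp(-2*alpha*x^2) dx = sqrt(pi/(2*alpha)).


integral |psi|^2 dx = A^2 * sqrt(pi/(2*alpha)) = 1
A^2 = sqrt(2*alpha/pi)
= sqrt(2 * 2.012 / pi)
= 1.131759
A = sqrt(1.131759)
= 1.0638

1.0638


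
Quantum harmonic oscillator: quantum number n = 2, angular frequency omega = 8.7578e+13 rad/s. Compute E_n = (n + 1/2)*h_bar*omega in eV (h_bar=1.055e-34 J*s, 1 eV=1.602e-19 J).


E = (n + 1/2) * h_bar * omega
= (2 + 0.5) * 1.055e-34 * 8.7578e+13
= 2.5 * 9.2395e-21
= 2.3099e-20 J
= 0.1442 eV

0.1442


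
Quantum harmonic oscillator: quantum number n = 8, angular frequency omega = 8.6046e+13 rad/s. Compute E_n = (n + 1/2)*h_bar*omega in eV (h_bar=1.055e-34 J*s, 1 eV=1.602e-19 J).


E = (n + 1/2) * h_bar * omega
= (8 + 0.5) * 1.055e-34 * 8.6046e+13
= 8.5 * 9.0779e-21
= 7.7162e-20 J
= 0.4817 eV

0.4817


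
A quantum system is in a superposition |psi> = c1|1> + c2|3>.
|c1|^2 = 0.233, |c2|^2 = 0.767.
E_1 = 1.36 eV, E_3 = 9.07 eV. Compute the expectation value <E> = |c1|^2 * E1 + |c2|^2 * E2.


<E> = |c1|^2 * E1 + |c2|^2 * E2
= 0.233 * 1.36 + 0.767 * 9.07
= 0.3169 + 6.9567
= 7.2736 eV

7.2736


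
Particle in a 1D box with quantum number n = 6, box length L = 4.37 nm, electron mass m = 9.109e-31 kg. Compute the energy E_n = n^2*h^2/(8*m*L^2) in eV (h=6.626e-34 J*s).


E = n^2 * h^2 / (8 * m * L^2)
= 6^2 * (6.626e-34)^2 / (8 * 9.109e-31 * (4.37e-9)^2)
= 36 * 4.3904e-67 / (8 * 9.109e-31 * 1.9097e-17)
= 1.1357e-19 J
= 0.709 eV

0.709


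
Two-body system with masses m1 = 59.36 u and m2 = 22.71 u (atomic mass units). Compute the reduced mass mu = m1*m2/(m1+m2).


mu = m1 * m2 / (m1 + m2)
= 59.36 * 22.71 / (59.36 + 22.71)
= 1348.0656 / 82.07
= 16.4258 u

16.4258


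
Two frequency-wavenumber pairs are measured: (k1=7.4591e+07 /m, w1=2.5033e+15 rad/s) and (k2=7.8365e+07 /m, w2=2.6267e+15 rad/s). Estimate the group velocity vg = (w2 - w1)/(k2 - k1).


vg = (w2 - w1) / (k2 - k1)
= (2.6267e+15 - 2.5033e+15) / (7.8365e+07 - 7.4591e+07)
= 1.2340e+14 / 3.7740e+06
= 3.2697e+07 m/s

3.2697e+07


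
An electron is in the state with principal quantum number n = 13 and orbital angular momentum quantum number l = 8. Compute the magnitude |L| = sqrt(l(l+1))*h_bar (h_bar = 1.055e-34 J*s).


L = sqrt(l*(l+1)) * h_bar
= sqrt(8 * 9) * 1.055e-34
= sqrt(72) * 1.055e-34
= 8.4853 * 1.055e-34
= 8.9520e-34 J*s

8.9520e-34


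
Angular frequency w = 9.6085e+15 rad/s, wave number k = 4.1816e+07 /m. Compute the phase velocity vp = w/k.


vp = w / k
= 9.6085e+15 / 4.1816e+07
= 2.2978e+08 m/s

2.2978e+08


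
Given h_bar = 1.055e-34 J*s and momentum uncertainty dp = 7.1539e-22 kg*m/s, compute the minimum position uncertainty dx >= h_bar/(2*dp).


dx = h_bar / (2 * dp)
= 1.055e-34 / (2 * 7.1539e-22)
= 1.055e-34 / 1.4308e-21
= 7.3736e-14 m

7.3736e-14


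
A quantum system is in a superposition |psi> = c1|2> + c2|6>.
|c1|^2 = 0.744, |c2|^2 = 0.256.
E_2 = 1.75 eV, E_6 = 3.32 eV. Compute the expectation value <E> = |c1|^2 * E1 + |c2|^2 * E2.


<E> = |c1|^2 * E1 + |c2|^2 * E2
= 0.744 * 1.75 + 0.256 * 3.32
= 1.302 + 0.8499
= 2.1519 eV

2.1519


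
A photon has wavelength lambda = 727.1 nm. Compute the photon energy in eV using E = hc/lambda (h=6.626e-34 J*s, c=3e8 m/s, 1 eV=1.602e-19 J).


E = hc / lambda
= (6.626e-34)(3e8) / (727.1e-9)
= 1.9878e-25 / 7.2710e-07
= 2.7339e-19 J
Converting to eV: 2.7339e-19 / 1.602e-19
= 1.7065 eV

1.7065


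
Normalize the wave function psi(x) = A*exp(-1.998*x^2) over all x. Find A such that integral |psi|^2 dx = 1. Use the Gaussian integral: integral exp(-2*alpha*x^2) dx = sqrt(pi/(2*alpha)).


integral |psi|^2 dx = A^2 * sqrt(pi/(2*alpha)) = 1
A^2 = sqrt(2*alpha/pi)
= sqrt(2 * 1.998 / pi)
= 1.127815
A = sqrt(1.127815)
= 1.062

1.062


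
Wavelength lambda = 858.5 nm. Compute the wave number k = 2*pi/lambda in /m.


k = 2 * pi / lambda
= 6.2832 / (858.5e-9)
= 6.2832 / 8.5850e-07
= 7.3188e+06 /m

7.3188e+06


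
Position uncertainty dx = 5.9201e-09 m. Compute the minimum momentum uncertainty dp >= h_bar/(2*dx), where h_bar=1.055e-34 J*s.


dp = h_bar / (2 * dx)
= 1.055e-34 / (2 * 5.9201e-09)
= 1.055e-34 / 1.1840e-08
= 8.9103e-27 kg*m/s

8.9103e-27


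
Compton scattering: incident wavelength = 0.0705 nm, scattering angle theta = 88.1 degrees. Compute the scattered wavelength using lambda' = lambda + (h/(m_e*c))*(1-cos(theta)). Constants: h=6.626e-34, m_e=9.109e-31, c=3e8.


Compton wavelength: h/(m_e*c) = 2.4247e-12 m
d_lambda = 2.4247e-12 * (1 - cos(88.1 deg))
= 2.4247e-12 * 0.966845
= 2.3443e-12 m = 0.002344 nm
lambda' = 0.0705 + 0.002344
= 0.072844 nm

0.072844


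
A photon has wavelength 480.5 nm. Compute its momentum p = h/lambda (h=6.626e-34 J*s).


p = h / lambda
= 6.626e-34 / (480.5e-9)
= 6.626e-34 / 4.8050e-07
= 1.3790e-27 kg*m/s

1.3790e-27


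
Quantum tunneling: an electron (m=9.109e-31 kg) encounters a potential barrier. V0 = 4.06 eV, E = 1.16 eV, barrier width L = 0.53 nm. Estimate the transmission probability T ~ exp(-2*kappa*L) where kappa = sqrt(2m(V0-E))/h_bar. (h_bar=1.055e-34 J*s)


V0 - E = 2.9 eV = 4.6458e-19 J
kappa = sqrt(2 * m * (V0-E)) / h_bar
= sqrt(2 * 9.109e-31 * 4.6458e-19) / 1.055e-34
= 8.7202e+09 /m
2*kappa*L = 2 * 8.7202e+09 * 0.53e-9
= 9.2434
T = exp(-9.2434) = 9.674343e-05

9.674343e-05


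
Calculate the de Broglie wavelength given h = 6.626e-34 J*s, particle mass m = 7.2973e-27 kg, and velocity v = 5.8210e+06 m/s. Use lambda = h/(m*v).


lambda = h / (m * v)
= 6.626e-34 / (7.2973e-27 * 5.8210e+06)
= 6.626e-34 / 4.2478e-20
= 1.5599e-14 m

1.5599e-14


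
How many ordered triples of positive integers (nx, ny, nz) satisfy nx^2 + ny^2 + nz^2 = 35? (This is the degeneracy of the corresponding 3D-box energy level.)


Enumerate all (nx, ny, nz) with nx^2 + ny^2 + nz^2 = 35:
(1,3,5)
(1,5,3)
(3,1,5)
(3,5,1)
(5,1,3)
(5,3,1)
Total degeneracy = 6

6


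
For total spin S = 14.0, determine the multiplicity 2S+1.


Spin multiplicity = 2S + 1
= 2 * 14.0 + 1
= 28.0 + 1
= 29

29


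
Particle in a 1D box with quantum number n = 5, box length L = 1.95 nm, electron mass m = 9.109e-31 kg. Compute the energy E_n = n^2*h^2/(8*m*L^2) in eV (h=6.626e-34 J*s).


E = n^2 * h^2 / (8 * m * L^2)
= 5^2 * (6.626e-34)^2 / (8 * 9.109e-31 * (1.95e-9)^2)
= 25 * 4.3904e-67 / (8 * 9.109e-31 * 3.8025e-18)
= 3.9611e-19 J
= 2.4726 eV

2.4726


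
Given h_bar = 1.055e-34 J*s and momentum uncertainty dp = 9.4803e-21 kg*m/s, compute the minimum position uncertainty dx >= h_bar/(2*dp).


dx = h_bar / (2 * dp)
= 1.055e-34 / (2 * 9.4803e-21)
= 1.055e-34 / 1.8961e-20
= 5.5642e-15 m

5.5642e-15


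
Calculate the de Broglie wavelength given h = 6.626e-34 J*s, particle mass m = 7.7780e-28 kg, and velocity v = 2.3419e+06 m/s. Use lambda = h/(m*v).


lambda = h / (m * v)
= 6.626e-34 / (7.7780e-28 * 2.3419e+06)
= 6.626e-34 / 1.8215e-21
= 3.6376e-13 m

3.6376e-13


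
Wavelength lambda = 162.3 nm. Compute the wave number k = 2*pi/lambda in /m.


k = 2 * pi / lambda
= 6.2832 / (162.3e-9)
= 6.2832 / 1.6230e-07
= 3.8713e+07 /m

3.8713e+07


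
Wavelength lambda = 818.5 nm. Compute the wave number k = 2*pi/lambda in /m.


k = 2 * pi / lambda
= 6.2832 / (818.5e-9)
= 6.2832 / 8.1850e-07
= 7.6765e+06 /m

7.6765e+06


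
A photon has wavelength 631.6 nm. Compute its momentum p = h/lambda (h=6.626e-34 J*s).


p = h / lambda
= 6.626e-34 / (631.6e-9)
= 6.626e-34 / 6.3160e-07
= 1.0491e-27 kg*m/s

1.0491e-27


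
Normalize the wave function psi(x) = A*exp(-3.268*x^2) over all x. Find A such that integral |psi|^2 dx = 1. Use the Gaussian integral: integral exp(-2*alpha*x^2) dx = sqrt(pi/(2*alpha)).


integral |psi|^2 dx = A^2 * sqrt(pi/(2*alpha)) = 1
A^2 = sqrt(2*alpha/pi)
= sqrt(2 * 3.268 / pi)
= 1.442385
A = sqrt(1.442385)
= 1.201

1.201


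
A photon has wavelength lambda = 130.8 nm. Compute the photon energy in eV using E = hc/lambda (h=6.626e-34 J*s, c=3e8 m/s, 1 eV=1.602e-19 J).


E = hc / lambda
= (6.626e-34)(3e8) / (130.8e-9)
= 1.9878e-25 / 1.3080e-07
= 1.5197e-18 J
Converting to eV: 1.5197e-18 / 1.602e-19
= 9.4864 eV

9.4864


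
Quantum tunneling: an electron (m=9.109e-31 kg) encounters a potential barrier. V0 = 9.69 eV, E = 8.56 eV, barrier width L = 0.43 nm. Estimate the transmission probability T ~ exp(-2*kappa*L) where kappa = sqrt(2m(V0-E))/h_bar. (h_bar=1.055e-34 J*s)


V0 - E = 1.13 eV = 1.8103e-19 J
kappa = sqrt(2 * m * (V0-E)) / h_bar
= sqrt(2 * 9.109e-31 * 1.8103e-19) / 1.055e-34
= 5.4434e+09 /m
2*kappa*L = 2 * 5.4434e+09 * 0.43e-9
= 4.6813
T = exp(-4.6813) = 9.266925e-03

9.266925e-03


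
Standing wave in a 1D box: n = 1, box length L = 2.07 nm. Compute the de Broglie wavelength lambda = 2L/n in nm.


lambda = 2L / n
= 2 * 2.07 / 1
= 4.14 / 1
= 4.14 nm

4.14


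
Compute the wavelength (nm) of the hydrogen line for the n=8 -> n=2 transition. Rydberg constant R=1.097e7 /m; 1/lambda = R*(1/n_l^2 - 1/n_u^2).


1/lambda = R * (1/n_l^2 - 1/n_u^2)
= 1.097e7 * (1/2^2 - 1/8^2)
= 1.097e7 * (0.25 - 0.015625)
= 1.097e7 * 0.234375
= 2.5711e+06 /m
lambda = 1 / 2.5711e+06 = 388.9395 nm

388.9395


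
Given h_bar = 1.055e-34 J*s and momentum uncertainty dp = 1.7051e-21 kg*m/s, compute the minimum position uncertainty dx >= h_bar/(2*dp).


dx = h_bar / (2 * dp)
= 1.055e-34 / (2 * 1.7051e-21)
= 1.055e-34 / 3.4102e-21
= 3.0937e-14 m

3.0937e-14


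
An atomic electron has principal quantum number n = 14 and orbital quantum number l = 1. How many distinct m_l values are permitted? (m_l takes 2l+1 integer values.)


m_l ranges from -l to +l in integer steps
So m_l goes from -1 to +1
Count = 2l + 1 = 2*1 + 1
= 3

3


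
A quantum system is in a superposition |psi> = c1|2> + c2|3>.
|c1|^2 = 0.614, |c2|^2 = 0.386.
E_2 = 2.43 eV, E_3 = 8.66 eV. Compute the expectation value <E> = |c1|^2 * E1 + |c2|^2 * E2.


<E> = |c1|^2 * E1 + |c2|^2 * E2
= 0.614 * 2.43 + 0.386 * 8.66
= 1.492 + 3.3428
= 4.8348 eV

4.8348


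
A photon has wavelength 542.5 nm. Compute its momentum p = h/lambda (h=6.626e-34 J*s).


p = h / lambda
= 6.626e-34 / (542.5e-9)
= 6.626e-34 / 5.4250e-07
= 1.2214e-27 kg*m/s

1.2214e-27


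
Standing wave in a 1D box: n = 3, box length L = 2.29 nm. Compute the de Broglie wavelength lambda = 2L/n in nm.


lambda = 2L / n
= 2 * 2.29 / 3
= 4.58 / 3
= 1.5267 nm

1.5267


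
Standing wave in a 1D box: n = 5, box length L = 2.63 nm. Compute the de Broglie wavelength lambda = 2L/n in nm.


lambda = 2L / n
= 2 * 2.63 / 5
= 5.26 / 5
= 1.052 nm

1.052


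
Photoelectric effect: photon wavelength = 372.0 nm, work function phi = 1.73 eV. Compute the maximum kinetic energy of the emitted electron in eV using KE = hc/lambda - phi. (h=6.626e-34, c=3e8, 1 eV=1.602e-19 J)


E_photon = hc / lambda
= (6.626e-34)(3e8) / (372.0e-9)
= 5.3435e-19 J
= 3.3355 eV
KE = E_photon - phi
= 3.3355 - 1.73
= 1.6055 eV

1.6055


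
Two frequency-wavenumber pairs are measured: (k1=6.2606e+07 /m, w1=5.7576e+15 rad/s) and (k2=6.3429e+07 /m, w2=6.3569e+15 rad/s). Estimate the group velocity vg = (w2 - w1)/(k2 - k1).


vg = (w2 - w1) / (k2 - k1)
= (6.3569e+15 - 5.7576e+15) / (6.3429e+07 - 6.2606e+07)
= 5.9930e+14 / 8.2300e+05
= 7.2819e+08 m/s

7.2819e+08


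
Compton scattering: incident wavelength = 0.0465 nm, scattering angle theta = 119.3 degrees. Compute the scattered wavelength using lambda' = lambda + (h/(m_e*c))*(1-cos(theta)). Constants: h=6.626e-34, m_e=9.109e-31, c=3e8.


Compton wavelength: h/(m_e*c) = 2.4247e-12 m
d_lambda = 2.4247e-12 * (1 - cos(119.3 deg))
= 2.4247e-12 * 1.489382
= 3.6113e-12 m = 0.003611 nm
lambda' = 0.0465 + 0.003611
= 0.050111 nm

0.050111


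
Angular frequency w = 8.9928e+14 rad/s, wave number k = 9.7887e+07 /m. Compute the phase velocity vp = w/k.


vp = w / k
= 8.9928e+14 / 9.7887e+07
= 9.1869e+06 m/s

9.1869e+06


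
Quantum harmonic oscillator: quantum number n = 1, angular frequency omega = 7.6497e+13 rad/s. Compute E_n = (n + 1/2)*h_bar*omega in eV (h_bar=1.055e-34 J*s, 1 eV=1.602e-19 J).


E = (n + 1/2) * h_bar * omega
= (1 + 0.5) * 1.055e-34 * 7.6497e+13
= 1.5 * 8.0704e-21
= 1.2106e-20 J
= 0.0756 eV

0.0756


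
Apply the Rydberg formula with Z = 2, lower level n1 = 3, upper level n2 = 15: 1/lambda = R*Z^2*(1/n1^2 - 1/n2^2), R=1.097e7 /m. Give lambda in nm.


1/lambda = R * Z^2 * (1/n1^2 - 1/n2^2)
= 1.097e7 * 2^2 * (1/3^2 - 1/15^2)
= 1.097e7 * 4 * (0.111111 - 0.004444)
= 4.6805e+06 /m
lambda = 1 / 4.6805e+06
= 213.6509 nm

213.6509


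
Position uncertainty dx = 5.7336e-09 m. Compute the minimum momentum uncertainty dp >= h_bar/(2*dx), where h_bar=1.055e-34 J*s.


dp = h_bar / (2 * dx)
= 1.055e-34 / (2 * 5.7336e-09)
= 1.055e-34 / 1.1467e-08
= 9.2002e-27 kg*m/s

9.2002e-27


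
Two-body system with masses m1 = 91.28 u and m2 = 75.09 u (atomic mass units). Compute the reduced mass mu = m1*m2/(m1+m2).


mu = m1 * m2 / (m1 + m2)
= 91.28 * 75.09 / (91.28 + 75.09)
= 6854.2152 / 166.37
= 41.1986 u

41.1986


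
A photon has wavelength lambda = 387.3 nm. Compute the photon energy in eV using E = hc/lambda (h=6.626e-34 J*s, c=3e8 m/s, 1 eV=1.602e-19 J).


E = hc / lambda
= (6.626e-34)(3e8) / (387.3e-9)
= 1.9878e-25 / 3.8730e-07
= 5.1325e-19 J
Converting to eV: 5.1325e-19 / 1.602e-19
= 3.2038 eV

3.2038


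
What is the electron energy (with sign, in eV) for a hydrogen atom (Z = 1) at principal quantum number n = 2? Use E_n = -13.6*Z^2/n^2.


E_n = -13.6 * Z^2 / n^2
= -13.6 * 1^2 / 2^2
= -13.6 * 1 / 4
= -3.4 eV

-3.4


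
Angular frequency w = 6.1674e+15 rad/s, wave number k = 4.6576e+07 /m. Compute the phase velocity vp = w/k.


vp = w / k
= 6.1674e+15 / 4.6576e+07
= 1.3242e+08 m/s

1.3242e+08


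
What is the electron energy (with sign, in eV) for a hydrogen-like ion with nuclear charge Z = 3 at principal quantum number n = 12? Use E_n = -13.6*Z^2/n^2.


E_n = -13.6 * Z^2 / n^2
= -13.6 * 3^2 / 12^2
= -13.6 * 9 / 144
= -0.85 eV

-0.85


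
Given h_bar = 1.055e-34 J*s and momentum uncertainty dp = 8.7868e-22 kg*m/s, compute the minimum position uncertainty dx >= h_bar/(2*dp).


dx = h_bar / (2 * dp)
= 1.055e-34 / (2 * 8.7868e-22)
= 1.055e-34 / 1.7574e-21
= 6.0033e-14 m

6.0033e-14


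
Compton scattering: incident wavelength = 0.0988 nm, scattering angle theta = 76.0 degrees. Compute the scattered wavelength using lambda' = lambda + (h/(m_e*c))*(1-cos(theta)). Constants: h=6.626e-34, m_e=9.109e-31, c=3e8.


Compton wavelength: h/(m_e*c) = 2.4247e-12 m
d_lambda = 2.4247e-12 * (1 - cos(76.0 deg))
= 2.4247e-12 * 0.758078
= 1.8381e-12 m = 0.001838 nm
lambda' = 0.0988 + 0.001838
= 0.100638 nm

0.100638


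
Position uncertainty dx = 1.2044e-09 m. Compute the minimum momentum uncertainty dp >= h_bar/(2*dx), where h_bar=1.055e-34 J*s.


dp = h_bar / (2 * dx)
= 1.055e-34 / (2 * 1.2044e-09)
= 1.055e-34 / 2.4088e-09
= 4.3798e-26 kg*m/s

4.3798e-26


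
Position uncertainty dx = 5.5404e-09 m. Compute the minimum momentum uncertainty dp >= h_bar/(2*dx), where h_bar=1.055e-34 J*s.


dp = h_bar / (2 * dx)
= 1.055e-34 / (2 * 5.5404e-09)
= 1.055e-34 / 1.1081e-08
= 9.5210e-27 kg*m/s

9.5210e-27


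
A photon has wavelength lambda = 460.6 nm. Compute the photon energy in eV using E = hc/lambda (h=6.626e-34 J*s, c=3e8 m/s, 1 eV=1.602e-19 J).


E = hc / lambda
= (6.626e-34)(3e8) / (460.6e-9)
= 1.9878e-25 / 4.6060e-07
= 4.3157e-19 J
Converting to eV: 4.3157e-19 / 1.602e-19
= 2.6939 eV

2.6939


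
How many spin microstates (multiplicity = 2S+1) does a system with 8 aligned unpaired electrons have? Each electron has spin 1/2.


Total spin S = N * (1/2) = 8 * 0.5 = 4.0
Spin multiplicity = 2S + 1
= 2 * 4.0 + 1
= 9

9


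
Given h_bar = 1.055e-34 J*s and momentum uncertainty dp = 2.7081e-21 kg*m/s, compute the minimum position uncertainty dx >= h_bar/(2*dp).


dx = h_bar / (2 * dp)
= 1.055e-34 / (2 * 2.7081e-21)
= 1.055e-34 / 5.4162e-21
= 1.9479e-14 m

1.9479e-14


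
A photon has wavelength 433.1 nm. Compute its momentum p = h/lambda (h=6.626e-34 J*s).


p = h / lambda
= 6.626e-34 / (433.1e-9)
= 6.626e-34 / 4.3310e-07
= 1.5299e-27 kg*m/s

1.5299e-27


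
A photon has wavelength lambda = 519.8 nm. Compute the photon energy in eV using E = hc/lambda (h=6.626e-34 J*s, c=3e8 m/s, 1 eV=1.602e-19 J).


E = hc / lambda
= (6.626e-34)(3e8) / (519.8e-9)
= 1.9878e-25 / 5.1980e-07
= 3.8242e-19 J
Converting to eV: 3.8242e-19 / 1.602e-19
= 2.3871 eV

2.3871


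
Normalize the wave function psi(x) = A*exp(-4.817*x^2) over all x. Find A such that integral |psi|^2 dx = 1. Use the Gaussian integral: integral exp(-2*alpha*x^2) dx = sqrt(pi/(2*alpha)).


integral |psi|^2 dx = A^2 * sqrt(pi/(2*alpha)) = 1
A^2 = sqrt(2*alpha/pi)
= sqrt(2 * 4.817 / pi)
= 1.75117
A = sqrt(1.75117)
= 1.3233

1.3233


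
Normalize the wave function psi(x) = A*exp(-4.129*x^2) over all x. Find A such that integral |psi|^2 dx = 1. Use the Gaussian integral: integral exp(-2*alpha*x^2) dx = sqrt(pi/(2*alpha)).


integral |psi|^2 dx = A^2 * sqrt(pi/(2*alpha)) = 1
A^2 = sqrt(2*alpha/pi)
= sqrt(2 * 4.129 / pi)
= 1.621297
A = sqrt(1.621297)
= 1.2733

1.2733


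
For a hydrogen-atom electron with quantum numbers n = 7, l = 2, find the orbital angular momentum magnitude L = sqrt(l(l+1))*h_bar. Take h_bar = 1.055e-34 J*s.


L = sqrt(l*(l+1)) * h_bar
= sqrt(2 * 3) * 1.055e-34
= sqrt(6) * 1.055e-34
= 2.4495 * 1.055e-34
= 2.5842e-34 J*s

2.5842e-34


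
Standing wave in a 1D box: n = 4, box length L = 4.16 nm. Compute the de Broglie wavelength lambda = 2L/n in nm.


lambda = 2L / n
= 2 * 4.16 / 4
= 8.32 / 4
= 2.08 nm

2.08


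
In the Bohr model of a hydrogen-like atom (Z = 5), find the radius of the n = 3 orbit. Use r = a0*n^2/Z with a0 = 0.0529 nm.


r = a0 * n^2 / Z
= 0.0529 * 3^2 / 5
= 0.0529 * 9 / 5
= 0.0952 nm

0.0952


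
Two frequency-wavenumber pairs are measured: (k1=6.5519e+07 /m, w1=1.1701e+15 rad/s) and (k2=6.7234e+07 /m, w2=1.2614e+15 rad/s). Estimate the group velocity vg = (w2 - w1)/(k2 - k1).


vg = (w2 - w1) / (k2 - k1)
= (1.2614e+15 - 1.1701e+15) / (6.7234e+07 - 6.5519e+07)
= 9.1300e+13 / 1.7150e+06
= 5.3236e+07 m/s

5.3236e+07


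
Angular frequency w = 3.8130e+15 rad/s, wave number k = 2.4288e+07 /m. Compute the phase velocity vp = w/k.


vp = w / k
= 3.8130e+15 / 2.4288e+07
= 1.5699e+08 m/s

1.5699e+08


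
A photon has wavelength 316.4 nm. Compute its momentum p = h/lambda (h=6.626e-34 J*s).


p = h / lambda
= 6.626e-34 / (316.4e-9)
= 6.626e-34 / 3.1640e-07
= 2.0942e-27 kg*m/s

2.0942e-27


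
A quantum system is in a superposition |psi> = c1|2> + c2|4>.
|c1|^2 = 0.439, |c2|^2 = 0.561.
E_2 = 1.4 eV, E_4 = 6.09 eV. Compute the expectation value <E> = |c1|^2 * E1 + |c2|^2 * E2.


<E> = |c1|^2 * E1 + |c2|^2 * E2
= 0.439 * 1.4 + 0.561 * 6.09
= 0.6146 + 3.4165
= 4.0311 eV

4.0311


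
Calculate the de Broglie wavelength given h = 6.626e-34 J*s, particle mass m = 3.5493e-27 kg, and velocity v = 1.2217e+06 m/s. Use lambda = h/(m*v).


lambda = h / (m * v)
= 6.626e-34 / (3.5493e-27 * 1.2217e+06)
= 6.626e-34 / 4.3362e-21
= 1.5281e-13 m

1.5281e-13


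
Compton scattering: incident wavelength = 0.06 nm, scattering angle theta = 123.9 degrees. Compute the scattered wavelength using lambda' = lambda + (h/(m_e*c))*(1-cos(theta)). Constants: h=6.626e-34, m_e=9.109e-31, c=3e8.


Compton wavelength: h/(m_e*c) = 2.4247e-12 m
d_lambda = 2.4247e-12 * (1 - cos(123.9 deg))
= 2.4247e-12 * 1.557745
= 3.7771e-12 m = 0.003777 nm
lambda' = 0.06 + 0.003777
= 0.063777 nm

0.063777


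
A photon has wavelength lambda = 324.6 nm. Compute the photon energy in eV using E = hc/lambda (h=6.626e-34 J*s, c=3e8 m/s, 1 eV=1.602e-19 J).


E = hc / lambda
= (6.626e-34)(3e8) / (324.6e-9)
= 1.9878e-25 / 3.2460e-07
= 6.1238e-19 J
Converting to eV: 6.1238e-19 / 1.602e-19
= 3.8226 eV

3.8226


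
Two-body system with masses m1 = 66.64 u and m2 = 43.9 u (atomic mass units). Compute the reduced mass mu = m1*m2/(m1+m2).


mu = m1 * m2 / (m1 + m2)
= 66.64 * 43.9 / (66.64 + 43.9)
= 2925.496 / 110.54
= 26.4655 u

26.4655


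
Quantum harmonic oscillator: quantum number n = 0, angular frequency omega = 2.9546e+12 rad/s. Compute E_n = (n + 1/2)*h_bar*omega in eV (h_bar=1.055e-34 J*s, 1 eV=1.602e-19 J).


E = (n + 1/2) * h_bar * omega
= (0 + 0.5) * 1.055e-34 * 2.9546e+12
= 0.5 * 3.1171e-22
= 1.5586e-22 J
= 0.001 eV

0.001


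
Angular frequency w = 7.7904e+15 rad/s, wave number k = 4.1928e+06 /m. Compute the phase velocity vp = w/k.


vp = w / k
= 7.7904e+15 / 4.1928e+06
= 1.8580e+09 m/s

1.8580e+09


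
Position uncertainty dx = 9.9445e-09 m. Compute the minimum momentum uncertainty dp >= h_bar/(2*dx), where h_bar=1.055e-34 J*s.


dp = h_bar / (2 * dx)
= 1.055e-34 / (2 * 9.9445e-09)
= 1.055e-34 / 1.9889e-08
= 5.3044e-27 kg*m/s

5.3044e-27


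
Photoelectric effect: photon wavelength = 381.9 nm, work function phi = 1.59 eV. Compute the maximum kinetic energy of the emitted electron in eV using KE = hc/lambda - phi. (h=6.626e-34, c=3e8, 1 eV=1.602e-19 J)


E_photon = hc / lambda
= (6.626e-34)(3e8) / (381.9e-9)
= 5.2050e-19 J
= 3.2491 eV
KE = E_photon - phi
= 3.2491 - 1.59
= 1.6591 eV

1.6591


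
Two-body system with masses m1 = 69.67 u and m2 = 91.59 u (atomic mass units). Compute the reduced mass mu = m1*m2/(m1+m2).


mu = m1 * m2 / (m1 + m2)
= 69.67 * 91.59 / (69.67 + 91.59)
= 6381.0753 / 161.26
= 39.5701 u

39.5701


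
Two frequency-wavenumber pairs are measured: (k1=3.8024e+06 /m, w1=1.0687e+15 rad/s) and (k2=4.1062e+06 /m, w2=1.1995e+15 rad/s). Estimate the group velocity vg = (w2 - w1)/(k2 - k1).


vg = (w2 - w1) / (k2 - k1)
= (1.1995e+15 - 1.0687e+15) / (4.1062e+06 - 3.8024e+06)
= 1.3080e+14 / 3.0380e+05
= 4.3055e+08 m/s

4.3055e+08


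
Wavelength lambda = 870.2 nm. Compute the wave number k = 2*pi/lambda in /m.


k = 2 * pi / lambda
= 6.2832 / (870.2e-9)
= 6.2832 / 8.7020e-07
= 7.2204e+06 /m

7.2204e+06


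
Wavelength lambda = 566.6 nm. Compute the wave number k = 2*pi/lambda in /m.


k = 2 * pi / lambda
= 6.2832 / (566.6e-9)
= 6.2832 / 5.6660e-07
= 1.1089e+07 /m

1.1089e+07


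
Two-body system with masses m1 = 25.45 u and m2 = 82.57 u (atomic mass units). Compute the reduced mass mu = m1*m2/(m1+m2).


mu = m1 * m2 / (m1 + m2)
= 25.45 * 82.57 / (25.45 + 82.57)
= 2101.4065 / 108.02
= 19.4539 u

19.4539


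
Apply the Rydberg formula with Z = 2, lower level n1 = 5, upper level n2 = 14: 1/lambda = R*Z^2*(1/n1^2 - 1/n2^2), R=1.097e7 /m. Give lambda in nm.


1/lambda = R * Z^2 * (1/n1^2 - 1/n2^2)
= 1.097e7 * 2^2 * (1/5^2 - 1/14^2)
= 1.097e7 * 4 * (0.04 - 0.005102)
= 1.5313e+06 /m
lambda = 1 / 1.5313e+06
= 653.0303 nm

653.0303


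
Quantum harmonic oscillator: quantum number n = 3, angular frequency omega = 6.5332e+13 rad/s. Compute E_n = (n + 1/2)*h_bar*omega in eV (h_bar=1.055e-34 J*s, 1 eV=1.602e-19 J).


E = (n + 1/2) * h_bar * omega
= (3 + 0.5) * 1.055e-34 * 6.5332e+13
= 3.5 * 6.8925e-21
= 2.4124e-20 J
= 0.1506 eV

0.1506


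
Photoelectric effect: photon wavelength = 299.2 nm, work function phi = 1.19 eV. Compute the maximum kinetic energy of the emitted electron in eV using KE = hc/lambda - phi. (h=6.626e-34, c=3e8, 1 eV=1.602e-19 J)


E_photon = hc / lambda
= (6.626e-34)(3e8) / (299.2e-9)
= 6.6437e-19 J
= 4.1471 eV
KE = E_photon - phi
= 4.1471 - 1.19
= 2.9571 eV

2.9571


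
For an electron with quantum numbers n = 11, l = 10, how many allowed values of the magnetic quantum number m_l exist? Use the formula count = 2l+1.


m_l ranges from -l to +l in integer steps
So m_l goes from -10 to +10
Count = 2l + 1 = 2*10 + 1
= 21

21


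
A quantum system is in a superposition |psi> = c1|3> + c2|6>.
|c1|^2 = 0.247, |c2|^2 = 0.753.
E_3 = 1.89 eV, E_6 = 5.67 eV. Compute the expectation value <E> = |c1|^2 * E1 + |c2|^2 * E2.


<E> = |c1|^2 * E1 + |c2|^2 * E2
= 0.247 * 1.89 + 0.753 * 5.67
= 0.4668 + 4.2695
= 4.7363 eV

4.7363


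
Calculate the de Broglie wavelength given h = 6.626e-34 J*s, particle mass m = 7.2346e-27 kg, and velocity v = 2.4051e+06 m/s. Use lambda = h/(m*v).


lambda = h / (m * v)
= 6.626e-34 / (7.2346e-27 * 2.4051e+06)
= 6.626e-34 / 1.7400e-20
= 3.8081e-14 m

3.8081e-14


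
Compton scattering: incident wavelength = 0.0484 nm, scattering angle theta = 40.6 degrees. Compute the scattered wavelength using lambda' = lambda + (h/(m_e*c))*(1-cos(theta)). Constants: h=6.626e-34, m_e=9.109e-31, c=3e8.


Compton wavelength: h/(m_e*c) = 2.4247e-12 m
d_lambda = 2.4247e-12 * (1 - cos(40.6 deg))
= 2.4247e-12 * 0.240729
= 5.8370e-13 m = 0.000584 nm
lambda' = 0.0484 + 0.000584
= 0.048984 nm

0.048984


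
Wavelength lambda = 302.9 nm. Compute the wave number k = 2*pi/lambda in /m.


k = 2 * pi / lambda
= 6.2832 / (302.9e-9)
= 6.2832 / 3.0290e-07
= 2.0743e+07 /m

2.0743e+07


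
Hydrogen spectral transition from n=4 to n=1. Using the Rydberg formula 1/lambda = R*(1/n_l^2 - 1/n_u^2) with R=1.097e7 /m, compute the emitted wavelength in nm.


1/lambda = R * (1/n_l^2 - 1/n_u^2)
= 1.097e7 * (1/1^2 - 1/4^2)
= 1.097e7 * (1.0 - 0.0625)
= 1.097e7 * 0.9375
= 1.0284e+07 /m
lambda = 1 / 1.0284e+07 = 97.2349 nm

97.2349


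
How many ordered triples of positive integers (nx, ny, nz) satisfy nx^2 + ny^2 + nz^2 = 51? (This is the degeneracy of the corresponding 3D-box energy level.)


Enumerate all (nx, ny, nz) with nx^2 + ny^2 + nz^2 = 51:
(1,1,7)
(1,5,5)
(1,7,1)
(5,1,5)
(5,5,1)
(7,1,1)
Total degeneracy = 6

6


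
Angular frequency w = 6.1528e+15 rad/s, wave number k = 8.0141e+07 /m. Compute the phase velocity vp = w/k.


vp = w / k
= 6.1528e+15 / 8.0141e+07
= 7.6775e+07 m/s

7.6775e+07


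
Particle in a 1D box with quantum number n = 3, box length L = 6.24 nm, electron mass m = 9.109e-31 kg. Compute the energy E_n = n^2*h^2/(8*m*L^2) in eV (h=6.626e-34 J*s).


E = n^2 * h^2 / (8 * m * L^2)
= 3^2 * (6.626e-34)^2 / (8 * 9.109e-31 * (6.24e-9)^2)
= 9 * 4.3904e-67 / (8 * 9.109e-31 * 3.8938e-17)
= 1.3926e-20 J
= 0.0869 eV

0.0869


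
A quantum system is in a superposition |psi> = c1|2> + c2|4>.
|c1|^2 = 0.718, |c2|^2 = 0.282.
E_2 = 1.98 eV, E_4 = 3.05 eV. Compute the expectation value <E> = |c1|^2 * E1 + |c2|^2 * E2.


<E> = |c1|^2 * E1 + |c2|^2 * E2
= 0.718 * 1.98 + 0.282 * 3.05
= 1.4216 + 0.8601
= 2.2817 eV

2.2817
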